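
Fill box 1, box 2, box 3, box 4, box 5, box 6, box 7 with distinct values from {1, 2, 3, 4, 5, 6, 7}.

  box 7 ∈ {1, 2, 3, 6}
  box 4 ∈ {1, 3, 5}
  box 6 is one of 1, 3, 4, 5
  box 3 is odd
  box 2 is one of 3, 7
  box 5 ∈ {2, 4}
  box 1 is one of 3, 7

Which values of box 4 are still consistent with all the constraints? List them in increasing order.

The 7 variables draw from only 7 values {1, 2, 3, 4, 5, 6, 7}, so each is used; only box 7 can be 6, hence box 7 = 6.
The 6 still-open variables together cover exactly {1, 2, 3, 4, 5, 7} — 6 values for 6 variables — and 2 appears only in box 5's list, so box 5 = 2.
Among the 5 still-open variables, 4 fits only box 6 (and all 5 values in {1, 3, 4, 5, 7} must be used), so box 6 = 4.
The 2 variables box 1 and box 2 are confined to {3, 7}, which locks those values in; drop them from box 3, box 4.
No further eliminations apply; box 4 can still be any of 1, 5.

1, 5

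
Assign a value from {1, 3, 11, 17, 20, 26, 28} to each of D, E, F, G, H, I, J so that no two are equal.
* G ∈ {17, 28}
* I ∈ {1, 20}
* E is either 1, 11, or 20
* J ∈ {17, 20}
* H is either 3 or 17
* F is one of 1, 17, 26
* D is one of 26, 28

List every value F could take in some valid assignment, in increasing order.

The 7 variables draw from only 7 values {1, 3, 11, 17, 20, 26, 28}, so each is used; only H can be 3, hence H = 3.
Among the 6 still-open variables, 11 fits only E (and all 6 values in {1, 11, 17, 20, 26, 28} must be used), so E = 11.
No further eliminations apply; F can still be any of 1, 17, 26.

1, 17, 26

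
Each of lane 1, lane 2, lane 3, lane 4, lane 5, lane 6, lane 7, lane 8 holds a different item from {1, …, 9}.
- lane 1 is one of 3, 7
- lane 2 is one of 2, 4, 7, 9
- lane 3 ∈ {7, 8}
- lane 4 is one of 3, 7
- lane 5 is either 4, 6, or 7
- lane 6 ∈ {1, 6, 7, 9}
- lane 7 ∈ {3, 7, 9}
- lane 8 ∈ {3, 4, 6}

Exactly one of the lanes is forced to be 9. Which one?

lane 7

The 8 variables draw from only 8 values {1, 2, 3, 4, 6, 7, 8, 9}, so each is used; only lane 6 can be 1, hence lane 6 = 1.
The 7 still-open variables together cover exactly {2, 3, 4, 6, 7, 8, 9} — 7 values for 7 variables — and 2 appears only in lane 2's list, so lane 2 = 2.
The 6 still-open variables together cover exactly {3, 4, 6, 7, 8, 9} — 6 values for 6 variables — and 8 appears only in lane 3's list, so lane 3 = 8.
Among the 5 still-open variables, 9 fits only lane 7 (and all 5 values in {3, 4, 6, 7, 9} must be used), so lane 7 = 9.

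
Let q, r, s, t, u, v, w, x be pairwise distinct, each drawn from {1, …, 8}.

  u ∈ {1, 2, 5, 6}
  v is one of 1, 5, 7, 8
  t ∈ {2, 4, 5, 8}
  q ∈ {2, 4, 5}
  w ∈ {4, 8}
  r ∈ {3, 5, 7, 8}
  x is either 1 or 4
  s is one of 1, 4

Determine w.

8

The 8 variables draw from only 8 values {1, 2, 3, 4, 5, 6, 7, 8}, so each is used; only r can be 3, hence r = 3.
Among the 7 still-open variables, 6 fits only u (and all 7 values in {1, 2, 4, 5, 6, 7, 8} must be used), so u = 6.
The 6 still-open variables together cover exactly {1, 2, 4, 5, 7, 8} — 6 values for 6 variables — and 7 appears only in v's list, so v = 7.
s and x share exactly the 2 values {1, 4}; by pigeonhole those values go to them, so strike 1, 4 from q, t, w.
So w = 8.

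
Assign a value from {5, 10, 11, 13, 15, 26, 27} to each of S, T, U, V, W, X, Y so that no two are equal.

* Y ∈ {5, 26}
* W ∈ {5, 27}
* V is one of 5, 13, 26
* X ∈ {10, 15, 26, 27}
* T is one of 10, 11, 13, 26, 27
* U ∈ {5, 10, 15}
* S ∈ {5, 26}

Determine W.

27

The 7 variables together cover exactly {5, 10, 11, 13, 15, 26, 27} — 7 values for 7 variables — and 11 appears only in T's list, so T = 11.
The 6 still-open variables together cover exactly {5, 10, 13, 15, 26, 27} — 6 values for 6 variables — and 13 appears only in V's list, so V = 13.
The 2 variables S and Y are confined to {5, 26}, which locks those values in; drop them from U, W, X.
So W = 27.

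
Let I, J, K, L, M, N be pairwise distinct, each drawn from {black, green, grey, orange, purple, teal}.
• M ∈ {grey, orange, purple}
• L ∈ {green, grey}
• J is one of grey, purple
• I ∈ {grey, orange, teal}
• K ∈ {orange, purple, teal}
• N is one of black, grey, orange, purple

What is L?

The 6 variables draw from only 6 values {black, green, grey, orange, purple, teal}, so each is used; only N can be black, hence N = black.
The 5 still-open variables draw from only 5 values {green, grey, orange, purple, teal}, so each is used; only L can be green, hence L = green.

green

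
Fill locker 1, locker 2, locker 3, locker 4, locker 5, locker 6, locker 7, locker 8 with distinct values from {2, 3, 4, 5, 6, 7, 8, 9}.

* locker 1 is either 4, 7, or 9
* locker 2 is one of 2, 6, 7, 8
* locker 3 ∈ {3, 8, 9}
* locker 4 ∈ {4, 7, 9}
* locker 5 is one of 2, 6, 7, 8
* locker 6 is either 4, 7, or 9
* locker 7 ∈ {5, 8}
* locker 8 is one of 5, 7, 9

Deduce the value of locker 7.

8

The 8 variables draw from only 8 values {2, 3, 4, 5, 6, 7, 8, 9}, so each is used; only locker 3 can be 3, hence locker 3 = 3.
locker 1, locker 4, locker 6 between them cover only {4, 7, 9} — a naked triple. Remove those values from locker 2, locker 5, locker 8.
That leaves locker 8 = 5. Eliminate 5 elsewhere: locker 7.
So locker 7 = 8.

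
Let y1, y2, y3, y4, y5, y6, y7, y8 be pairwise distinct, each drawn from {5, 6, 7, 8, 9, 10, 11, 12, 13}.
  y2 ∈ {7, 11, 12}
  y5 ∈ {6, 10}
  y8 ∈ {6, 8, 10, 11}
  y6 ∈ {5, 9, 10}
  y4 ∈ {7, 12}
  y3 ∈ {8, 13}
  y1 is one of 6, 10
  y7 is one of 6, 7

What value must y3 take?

13

y1 and y5 between them cover only {6, 10} — a naked pair. Remove those values from y6, y7, y8.
y7 has just one choice, so y7 = 7. Remove 7 from y2, y4.
y4's domain is down to {12}, so y4 = 12. Eliminate 12 elsewhere: y2.
y2 has just one choice, so y2 = 11. Strike 11 from y8.
That leaves y8 = 8. Eliminate 8 elsewhere: y3.
So y3 = 13.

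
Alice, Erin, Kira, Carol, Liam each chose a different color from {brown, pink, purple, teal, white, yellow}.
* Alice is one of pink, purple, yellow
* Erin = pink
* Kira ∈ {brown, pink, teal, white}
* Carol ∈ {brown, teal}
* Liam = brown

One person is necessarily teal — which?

Erin must be pink (only option left). Remove pink from Alice, Kira.
That leaves Liam = brown. So Kira, Carol can't be brown.
So teal goes to Carol.

Carol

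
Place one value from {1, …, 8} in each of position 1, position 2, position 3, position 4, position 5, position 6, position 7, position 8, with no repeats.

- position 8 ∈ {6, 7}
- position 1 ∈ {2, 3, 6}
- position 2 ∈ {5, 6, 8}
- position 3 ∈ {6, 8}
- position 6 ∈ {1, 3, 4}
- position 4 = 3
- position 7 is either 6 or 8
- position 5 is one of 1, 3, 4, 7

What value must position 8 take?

position 4's domain is down to {3}, so position 4 = 3. So position 1, position 5, position 6 can't be 3.
Among the 7 still-open variables, 2 fits only position 1 (and all 7 values in {1, 2, 4, 5, 6, 7, 8} must be used), so position 1 = 2.
Among the 6 still-open variables, 5 fits only position 2 (and all 6 values in {1, 4, 5, 6, 7, 8} must be used), so position 2 = 5.
position 3 and position 7 between them cover only {6, 8} — a naked pair. Remove those values from position 8.
So position 8 = 7.

7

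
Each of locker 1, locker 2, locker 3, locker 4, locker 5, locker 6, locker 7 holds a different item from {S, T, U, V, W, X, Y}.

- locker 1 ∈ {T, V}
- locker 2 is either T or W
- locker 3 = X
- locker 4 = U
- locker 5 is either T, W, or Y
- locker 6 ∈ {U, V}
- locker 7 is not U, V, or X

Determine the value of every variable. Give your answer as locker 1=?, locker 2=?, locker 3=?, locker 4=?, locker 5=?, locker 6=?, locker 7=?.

locker 3's domain is down to {X}, so locker 3 = X.
That leaves locker 4 = U. Remove U from locker 6.
locker 6's domain is down to {V}, so locker 6 = V. So locker 1 can't be V.
locker 1's domain is down to {T}, so locker 1 = T. Remove T from locker 2, locker 5, locker 7.
locker 2's domain is down to {W}, so locker 2 = W. Eliminate W elsewhere: locker 5, locker 7.
locker 5's domain is down to {Y}, so locker 5 = Y. So locker 7 can't be Y.
That leaves locker 7 = S.

locker 1=T, locker 2=W, locker 3=X, locker 4=U, locker 5=Y, locker 6=V, locker 7=S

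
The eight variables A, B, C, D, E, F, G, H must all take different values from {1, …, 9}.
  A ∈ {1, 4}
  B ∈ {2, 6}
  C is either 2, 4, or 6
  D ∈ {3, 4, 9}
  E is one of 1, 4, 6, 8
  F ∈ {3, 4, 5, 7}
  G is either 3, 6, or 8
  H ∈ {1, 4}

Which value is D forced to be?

9

A and H between them cover only {1, 4} — a naked pair. Remove those values from C, D, E, F.
The 2 variables B and C are confined to {2, 6}, which locks those values in; drop them from E, G.
E must be 8 (only option left). So G can't be 8.
G's domain is down to {3}, so G = 3. Remove 3 from D, F.
So D = 9.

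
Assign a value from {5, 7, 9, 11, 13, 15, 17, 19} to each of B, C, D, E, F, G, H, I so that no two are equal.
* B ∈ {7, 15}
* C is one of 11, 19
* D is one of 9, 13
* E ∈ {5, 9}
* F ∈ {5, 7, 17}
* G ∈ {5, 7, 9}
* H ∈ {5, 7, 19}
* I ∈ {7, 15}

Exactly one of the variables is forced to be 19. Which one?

The 8 variables together cover exactly {5, 7, 9, 11, 13, 15, 17, 19} — 8 values for 8 variables — and 11 appears only in C's list, so C = 11.
The 7 still-open variables together cover exactly {5, 7, 9, 13, 15, 17, 19} — 7 values for 7 variables — and 13 appears only in D's list, so D = 13.
Among the 6 still-open variables, 17 fits only F (and all 6 values in {5, 7, 9, 15, 17, 19} must be used), so F = 17.
The 5 still-open variables together cover exactly {5, 7, 9, 15, 19} — 5 values for 5 variables — and 19 appears only in H's list, so H = 19.

H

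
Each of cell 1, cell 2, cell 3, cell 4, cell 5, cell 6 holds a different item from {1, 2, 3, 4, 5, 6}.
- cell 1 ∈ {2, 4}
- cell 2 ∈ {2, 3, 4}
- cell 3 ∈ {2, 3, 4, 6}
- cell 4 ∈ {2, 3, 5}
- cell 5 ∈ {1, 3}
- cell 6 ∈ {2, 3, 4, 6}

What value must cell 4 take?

5

The 6 variables draw from only 6 values {1, 2, 3, 4, 5, 6}, so each is used; only cell 5 can be 1, hence cell 5 = 1.
Among the 5 still-open variables, 5 fits only cell 4 (and all 5 values in {2, 3, 4, 5, 6} must be used), so cell 4 = 5.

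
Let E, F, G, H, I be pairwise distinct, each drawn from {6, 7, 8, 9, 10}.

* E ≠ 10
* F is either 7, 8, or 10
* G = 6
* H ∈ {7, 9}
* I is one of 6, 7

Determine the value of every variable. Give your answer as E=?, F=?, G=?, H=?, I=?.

E=8, F=10, G=6, H=9, I=7

G's domain is down to {6}, so G = 6. So E, I can't be 6.
I must be 7 (only option left). Eliminate 7 elsewhere: E, F, H.
H must be 9 (only option left). Remove 9 from E.
E's domain is down to {8}, so E = 8. Eliminate 8 elsewhere: F.
F has just one choice, so F = 10.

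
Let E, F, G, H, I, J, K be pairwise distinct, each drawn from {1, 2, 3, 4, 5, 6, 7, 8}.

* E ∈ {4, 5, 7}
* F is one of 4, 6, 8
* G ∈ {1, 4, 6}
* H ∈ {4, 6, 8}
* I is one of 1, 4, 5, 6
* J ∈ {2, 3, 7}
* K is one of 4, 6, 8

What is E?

7

The 3 variables F, H, K are confined to {4, 6, 8}, which locks those values in; drop them from E, G, I.
G has just one choice, so G = 1. Strike 1 from I.
I has just one choice, so I = 5. Eliminate 5 elsewhere: E.
So E = 7.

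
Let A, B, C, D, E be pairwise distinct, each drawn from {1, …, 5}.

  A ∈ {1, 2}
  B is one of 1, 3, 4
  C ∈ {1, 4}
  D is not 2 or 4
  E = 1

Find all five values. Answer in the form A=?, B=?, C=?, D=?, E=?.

A=2, B=3, C=4, D=5, E=1

E has just one choice, so E = 1. Remove 1 from A, B, C, D.
That leaves A = 2.
That leaves C = 4. Eliminate 4 elsewhere: B.
B has just one choice, so B = 3. So D can't be 3.
D must be 5 (only option left).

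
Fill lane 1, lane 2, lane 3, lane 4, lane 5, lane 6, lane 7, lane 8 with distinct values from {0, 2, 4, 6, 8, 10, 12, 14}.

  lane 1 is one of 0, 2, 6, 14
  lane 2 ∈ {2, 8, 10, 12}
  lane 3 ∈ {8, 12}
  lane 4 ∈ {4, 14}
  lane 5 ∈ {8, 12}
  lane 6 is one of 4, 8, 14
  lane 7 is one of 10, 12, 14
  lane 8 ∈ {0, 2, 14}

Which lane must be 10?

The 8 variables together cover exactly {0, 2, 4, 6, 8, 10, 12, 14} — 8 values for 8 variables — and 6 appears only in lane 1's list, so lane 1 = 6.
The 7 still-open variables draw from only 7 values {0, 2, 4, 8, 10, 12, 14}, so each is used; only lane 8 can be 0, hence lane 8 = 0.
The 6 still-open variables together cover exactly {2, 4, 8, 10, 12, 14} — 6 values for 6 variables — and 2 appears only in lane 2's list, so lane 2 = 2.
Among the 5 still-open variables, 10 fits only lane 7 (and all 5 values in {4, 8, 10, 12, 14} must be used), so lane 7 = 10.

lane 7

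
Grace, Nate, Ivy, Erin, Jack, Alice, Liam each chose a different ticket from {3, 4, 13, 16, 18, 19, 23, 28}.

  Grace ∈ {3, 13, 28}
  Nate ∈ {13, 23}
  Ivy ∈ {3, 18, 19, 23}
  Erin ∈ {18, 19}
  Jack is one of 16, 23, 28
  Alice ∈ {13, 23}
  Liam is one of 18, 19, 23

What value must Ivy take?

The 7 variables together cover exactly {3, 13, 16, 18, 19, 23, 28} — 7 values for 7 variables — and 16 appears only in Jack's list, so Jack = 16.
The 6 still-open variables together cover exactly {3, 13, 18, 19, 23, 28} — 6 values for 6 variables — and 28 appears only in Grace's list, so Grace = 28.
The 5 still-open variables draw from only 5 values {3, 13, 18, 19, 23}, so each is used; only Ivy can be 3, hence Ivy = 3.

3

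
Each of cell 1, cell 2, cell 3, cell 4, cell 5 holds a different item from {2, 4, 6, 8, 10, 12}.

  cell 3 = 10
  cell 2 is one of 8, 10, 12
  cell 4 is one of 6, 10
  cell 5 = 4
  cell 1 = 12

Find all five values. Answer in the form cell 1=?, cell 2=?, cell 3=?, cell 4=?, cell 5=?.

cell 1 has just one choice, so cell 1 = 12. Strike 12 from cell 2.
That leaves cell 3 = 10. Strike 10 from cell 2, cell 4.
cell 4 has just one choice, so cell 4 = 6.
That leaves cell 5 = 4.
cell 2 has just one choice, so cell 2 = 8.

cell 1=12, cell 2=8, cell 3=10, cell 4=6, cell 5=4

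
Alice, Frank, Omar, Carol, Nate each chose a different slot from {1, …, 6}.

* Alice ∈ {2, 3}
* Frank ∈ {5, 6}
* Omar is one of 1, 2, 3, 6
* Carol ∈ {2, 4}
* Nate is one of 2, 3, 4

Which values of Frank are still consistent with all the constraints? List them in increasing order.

5, 6

Alice, Carol, Nate share exactly the 3 values {2, 3, 4}; by pigeonhole those values go to them, so strike 2, 3, 4 from Omar.
No further eliminations apply; Frank can still be any of 5, 6.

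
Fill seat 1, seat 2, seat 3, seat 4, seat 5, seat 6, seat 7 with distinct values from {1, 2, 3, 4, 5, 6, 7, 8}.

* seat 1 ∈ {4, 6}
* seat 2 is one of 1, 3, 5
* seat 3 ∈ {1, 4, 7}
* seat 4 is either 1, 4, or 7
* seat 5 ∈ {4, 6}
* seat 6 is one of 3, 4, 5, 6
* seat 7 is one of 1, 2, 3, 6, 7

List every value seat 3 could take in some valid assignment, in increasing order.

Among the 7 variables, 2 fits only seat 7 (and all 7 values in {1, 2, 3, 4, 5, 6, 7} must be used), so seat 7 = 2.
The 2 variables seat 1 and seat 5 are confined to {4, 6}, which locks those values in; drop them from seat 3, seat 4, seat 6.
The 2 variables seat 3 and seat 4 are confined to {1, 7}, which locks those values in; drop them from seat 2.
No further eliminations apply; seat 3 can still be any of 1, 7.

1, 7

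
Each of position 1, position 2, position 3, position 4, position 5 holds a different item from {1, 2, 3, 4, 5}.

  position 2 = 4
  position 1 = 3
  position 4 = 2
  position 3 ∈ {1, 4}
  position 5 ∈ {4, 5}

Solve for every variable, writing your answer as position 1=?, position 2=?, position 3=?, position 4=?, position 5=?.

position 1=3, position 2=4, position 3=1, position 4=2, position 5=5

position 1 has just one choice, so position 1 = 3.
position 2's domain is down to {4}, so position 2 = 4. Eliminate 4 elsewhere: position 3, position 5.
position 3's domain is down to {1}, so position 3 = 1.
position 4's domain is down to {2}, so position 4 = 2.
That leaves position 5 = 5.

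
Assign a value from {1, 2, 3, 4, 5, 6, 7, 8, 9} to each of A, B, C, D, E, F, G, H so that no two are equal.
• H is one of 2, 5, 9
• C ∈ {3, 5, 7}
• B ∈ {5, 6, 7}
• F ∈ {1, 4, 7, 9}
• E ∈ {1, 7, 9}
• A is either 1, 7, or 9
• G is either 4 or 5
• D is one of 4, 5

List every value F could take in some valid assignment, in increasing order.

The 8 variables draw from only 8 values {1, 2, 3, 4, 5, 6, 7, 9}, so each is used; only H can be 2, hence H = 2.
The 7 still-open variables draw from only 7 values {1, 3, 4, 5, 6, 7, 9}, so each is used; only C can be 3, hence C = 3.
Among the 6 still-open variables, 6 fits only B (and all 6 values in {1, 4, 5, 6, 7, 9} must be used), so B = 6.
D and G share exactly the 2 values {4, 5}; by pigeonhole those values go to them, so strike 4, 5 from F.
No further eliminations apply; F can still be any of 1, 7, 9.

1, 7, 9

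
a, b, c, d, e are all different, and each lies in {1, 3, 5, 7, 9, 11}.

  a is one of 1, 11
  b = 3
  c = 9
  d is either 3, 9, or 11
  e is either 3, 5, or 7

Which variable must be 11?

b has just one choice, so b = 3. So d, e can't be 3.
c's domain is down to {9}, so c = 9. Remove 9 from d.
So 11 goes to d.

d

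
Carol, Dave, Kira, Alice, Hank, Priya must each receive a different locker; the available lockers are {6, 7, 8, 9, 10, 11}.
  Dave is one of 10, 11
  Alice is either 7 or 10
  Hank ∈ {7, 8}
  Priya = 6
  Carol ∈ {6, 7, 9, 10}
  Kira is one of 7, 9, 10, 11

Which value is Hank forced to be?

Priya's domain is down to {6}, so Priya = 6. So Carol can't be 6.
The 5 still-open variables together cover exactly {7, 8, 9, 10, 11} — 5 values for 5 variables — and 8 appears only in Hank's list, so Hank = 8.

8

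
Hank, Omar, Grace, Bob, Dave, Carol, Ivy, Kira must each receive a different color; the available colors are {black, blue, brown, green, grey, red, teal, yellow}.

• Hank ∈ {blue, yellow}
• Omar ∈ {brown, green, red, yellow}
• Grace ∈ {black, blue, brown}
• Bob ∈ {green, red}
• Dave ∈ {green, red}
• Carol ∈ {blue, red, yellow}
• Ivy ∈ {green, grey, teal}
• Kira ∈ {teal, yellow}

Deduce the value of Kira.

teal

The 8 variables draw from only 8 values {black, blue, brown, green, grey, red, teal, yellow}, so each is used; only Grace can be black, hence Grace = black.
Among the 7 still-open variables, brown fits only Omar (and all 7 values in {blue, brown, green, grey, red, teal, yellow} must be used), so Omar = brown.
The 6 still-open variables together cover exactly {blue, green, grey, red, teal, yellow} — 6 values for 6 variables — and grey appears only in Ivy's list, so Ivy = grey.
The 5 still-open variables together cover exactly {blue, green, red, teal, yellow} — 5 values for 5 variables — and teal appears only in Kira's list, so Kira = teal.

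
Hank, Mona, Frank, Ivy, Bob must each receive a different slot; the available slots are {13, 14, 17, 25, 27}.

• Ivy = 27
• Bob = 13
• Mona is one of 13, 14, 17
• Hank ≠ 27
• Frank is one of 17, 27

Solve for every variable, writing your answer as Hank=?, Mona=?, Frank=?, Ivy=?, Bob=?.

Ivy's domain is down to {27}, so Ivy = 27. Eliminate 27 elsewhere: Frank.
Bob must be 13 (only option left). Remove 13 from Hank, Mona.
Frank must be 17 (only option left). So Hank, Mona can't be 17.
Mona must be 14 (only option left). Remove 14 from Hank.
Hank has just one choice, so Hank = 25.

Hank=25, Mona=14, Frank=17, Ivy=27, Bob=13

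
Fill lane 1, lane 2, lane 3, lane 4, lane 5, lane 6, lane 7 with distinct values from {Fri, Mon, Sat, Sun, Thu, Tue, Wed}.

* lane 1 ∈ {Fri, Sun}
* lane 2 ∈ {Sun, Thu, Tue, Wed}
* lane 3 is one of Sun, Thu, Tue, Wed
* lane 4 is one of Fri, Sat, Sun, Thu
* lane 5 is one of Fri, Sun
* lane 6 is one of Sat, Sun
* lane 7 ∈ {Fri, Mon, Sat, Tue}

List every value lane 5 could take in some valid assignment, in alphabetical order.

Fri, Sun

The 7 variables draw from only 7 values {Fri, Mon, Sat, Sun, Thu, Tue, Wed}, so each is used; only lane 7 can be Mon, hence lane 7 = Mon.
lane 1 and lane 5 between them cover only {Fri, Sun} — a naked pair. Remove those values from lane 2, lane 3, lane 4, lane 6.
lane 6's domain is down to {Sat}, so lane 6 = Sat. Strike Sat from lane 4.
lane 4's domain is down to {Thu}, so lane 4 = Thu. Remove Thu from lane 2, lane 3.
No further eliminations apply; lane 5 can still be any of Fri, Sun.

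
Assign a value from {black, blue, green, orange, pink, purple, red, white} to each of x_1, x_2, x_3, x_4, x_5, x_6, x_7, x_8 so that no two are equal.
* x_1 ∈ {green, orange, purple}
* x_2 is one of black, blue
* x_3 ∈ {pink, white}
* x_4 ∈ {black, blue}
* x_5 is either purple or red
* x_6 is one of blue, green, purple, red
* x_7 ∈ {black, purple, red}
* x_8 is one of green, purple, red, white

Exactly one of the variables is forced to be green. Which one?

x_6

Among the 8 variables, orange fits only x_1 (and all 8 values in {black, blue, green, orange, pink, purple, red, white} must be used), so x_1 = orange.
The 7 still-open variables draw from only 7 values {black, blue, green, pink, purple, red, white}, so each is used; only x_3 can be pink, hence x_3 = pink.
The 6 still-open variables draw from only 6 values {black, blue, green, purple, red, white}, so each is used; only x_8 can be white, hence x_8 = white.
The 5 still-open variables draw from only 5 values {black, blue, green, purple, red}, so each is used; only x_6 can be green, hence x_6 = green.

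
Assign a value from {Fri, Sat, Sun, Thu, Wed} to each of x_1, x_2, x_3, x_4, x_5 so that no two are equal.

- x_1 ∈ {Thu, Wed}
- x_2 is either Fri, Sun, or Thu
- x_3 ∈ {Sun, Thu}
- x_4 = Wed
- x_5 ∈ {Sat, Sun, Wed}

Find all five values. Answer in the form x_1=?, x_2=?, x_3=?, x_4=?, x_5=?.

x_1=Thu, x_2=Fri, x_3=Sun, x_4=Wed, x_5=Sat

x_4's domain is down to {Wed}, so x_4 = Wed. Strike Wed from x_1, x_5.
x_1's domain is down to {Thu}, so x_1 = Thu. Strike Thu from x_2, x_3.
x_3's domain is down to {Sun}, so x_3 = Sun. So x_2, x_5 can't be Sun.
x_5's domain is down to {Sat}, so x_5 = Sat.
x_2's domain is down to {Fri}, so x_2 = Fri.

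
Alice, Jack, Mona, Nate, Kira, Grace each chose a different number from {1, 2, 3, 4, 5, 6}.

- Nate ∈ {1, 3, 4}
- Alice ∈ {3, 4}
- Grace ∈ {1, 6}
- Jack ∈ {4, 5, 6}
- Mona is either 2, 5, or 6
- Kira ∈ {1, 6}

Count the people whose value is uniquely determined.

The 6 variables together cover exactly {1, 2, 3, 4, 5, 6} — 6 values for 6 variables — and 2 appears only in Mona's list, so Mona = 2.
The 5 still-open variables together cover exactly {1, 3, 4, 5, 6} — 5 values for 5 variables — and 5 appears only in Jack's list, so Jack = 5.
Kira and Grace share exactly the 2 values {1, 6}; by pigeonhole those values go to them, so strike 1, 6 from Nate.
Determined: Jack=5, Mona=2. The other people each still have more than one consistent value. That makes 2.

2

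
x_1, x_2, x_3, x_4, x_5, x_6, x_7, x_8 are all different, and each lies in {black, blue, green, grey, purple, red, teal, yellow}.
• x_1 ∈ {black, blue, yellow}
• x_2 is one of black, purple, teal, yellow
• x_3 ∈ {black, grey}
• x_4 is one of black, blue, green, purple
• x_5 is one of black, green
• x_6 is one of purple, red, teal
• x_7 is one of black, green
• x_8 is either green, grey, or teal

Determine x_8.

teal

The 8 variables together cover exactly {black, blue, green, grey, purple, red, teal, yellow} — 8 values for 8 variables — and red appears only in x_6's list, so x_6 = red.
The 2 variables x_5 and x_7 are confined to {black, green}, which locks those values in; drop them from x_1, x_2, x_3, x_4, x_8.
x_3 has just one choice, so x_3 = grey. Strike grey from x_8.
So x_8 = teal.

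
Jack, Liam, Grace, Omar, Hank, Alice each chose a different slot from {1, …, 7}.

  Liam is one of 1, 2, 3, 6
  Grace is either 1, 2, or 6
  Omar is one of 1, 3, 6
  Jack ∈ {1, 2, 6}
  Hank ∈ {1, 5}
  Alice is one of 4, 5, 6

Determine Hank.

The 6 variables together cover exactly {1, 2, 3, 4, 5, 6} — 6 values for 6 variables — and 4 appears only in Alice's list, so Alice = 4.
Among the 5 still-open variables, 5 fits only Hank (and all 5 values in {1, 2, 3, 5, 6} must be used), so Hank = 5.

5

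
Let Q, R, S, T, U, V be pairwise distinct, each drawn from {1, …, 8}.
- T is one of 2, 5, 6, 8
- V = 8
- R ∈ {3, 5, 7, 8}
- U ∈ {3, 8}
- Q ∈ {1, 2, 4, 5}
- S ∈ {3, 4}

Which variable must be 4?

S

V's domain is down to {8}, so V = 8. Remove 8 from R, T, U.
U's domain is down to {3}, so U = 3. So R, S can't be 3.
So 4 goes to S.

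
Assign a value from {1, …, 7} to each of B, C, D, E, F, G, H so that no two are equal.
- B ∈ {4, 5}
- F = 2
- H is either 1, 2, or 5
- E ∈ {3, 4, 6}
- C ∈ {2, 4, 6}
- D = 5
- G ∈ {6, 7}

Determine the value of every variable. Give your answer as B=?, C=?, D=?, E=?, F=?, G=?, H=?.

B=4, C=6, D=5, E=3, F=2, G=7, H=1

D must be 5 (only option left). Remove 5 from B, H.
That leaves F = 2. Remove 2 from C, H.
H must be 1 (only option left).
B must be 4 (only option left). Remove 4 from C, E.
C's domain is down to {6}, so C = 6. Eliminate 6 elsewhere: E, G.
E must be 3 (only option left).
That leaves G = 7.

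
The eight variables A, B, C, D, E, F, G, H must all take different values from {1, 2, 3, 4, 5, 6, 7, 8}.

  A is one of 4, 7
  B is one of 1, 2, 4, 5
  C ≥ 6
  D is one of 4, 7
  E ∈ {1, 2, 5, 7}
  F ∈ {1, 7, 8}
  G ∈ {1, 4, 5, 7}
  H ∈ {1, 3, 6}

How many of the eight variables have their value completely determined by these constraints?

3

The 8 variables together cover exactly {1, 2, 3, 4, 5, 6, 7, 8} — 8 values for 8 variables — and 3 appears only in H's list, so H = 3.
The 7 still-open variables draw from only 7 values {1, 2, 4, 5, 6, 7, 8}, so each is used; only C can be 6, hence C = 6.
The 6 still-open variables together cover exactly {1, 2, 4, 5, 7, 8} — 6 values for 6 variables — and 8 appears only in F's list, so F = 8.
The 2 variables A and D are confined to {4, 7}, which locks those values in; drop them from B, E, G.
Determined: C=6, F=8, H=3. The other variables each still have more than one consistent value. That makes 3.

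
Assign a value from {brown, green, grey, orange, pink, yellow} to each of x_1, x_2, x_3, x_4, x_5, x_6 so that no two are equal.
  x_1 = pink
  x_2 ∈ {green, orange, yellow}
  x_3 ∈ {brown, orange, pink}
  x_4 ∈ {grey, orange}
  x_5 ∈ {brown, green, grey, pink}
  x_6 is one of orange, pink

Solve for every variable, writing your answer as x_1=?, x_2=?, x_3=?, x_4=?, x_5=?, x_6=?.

x_1=pink, x_2=yellow, x_3=brown, x_4=grey, x_5=green, x_6=orange

x_1's domain is down to {pink}, so x_1 = pink. Remove pink from x_3, x_5, x_6.
x_6 has just one choice, so x_6 = orange. Strike orange from x_2, x_3, x_4.
x_3's domain is down to {brown}, so x_3 = brown. So x_5 can't be brown.
x_4's domain is down to {grey}, so x_4 = grey. Eliminate grey elsewhere: x_5.
That leaves x_5 = green. Remove green from x_2.
x_2 must be yellow (only option left).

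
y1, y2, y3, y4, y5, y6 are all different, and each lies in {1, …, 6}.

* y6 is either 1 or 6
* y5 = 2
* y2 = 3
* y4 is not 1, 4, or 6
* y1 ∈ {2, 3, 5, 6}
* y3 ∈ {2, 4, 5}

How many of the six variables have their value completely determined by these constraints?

y2's domain is down to {3}, so y2 = 3. Eliminate 3 elsewhere: y1, y4.
y5 must be 2 (only option left). Remove 2 from y1, y3, y4.
y4's domain is down to {5}, so y4 = 5. Strike 5 from y1, y3.
y1's domain is down to {6}, so y1 = 6. Strike 6 from y6.
y3's domain is down to {4}, so y3 = 4.
y6's domain is down to {1}, so y6 = 1.
Every variable is fixed: y1=6, y2=3, y3=4, y4=5, y5=2, y6=1. That makes 6.

6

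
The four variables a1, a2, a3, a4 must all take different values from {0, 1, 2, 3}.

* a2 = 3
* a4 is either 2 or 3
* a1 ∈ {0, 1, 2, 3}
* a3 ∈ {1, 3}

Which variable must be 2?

a4

a2 has just one choice, so a2 = 3. Eliminate 3 elsewhere: a1, a3, a4.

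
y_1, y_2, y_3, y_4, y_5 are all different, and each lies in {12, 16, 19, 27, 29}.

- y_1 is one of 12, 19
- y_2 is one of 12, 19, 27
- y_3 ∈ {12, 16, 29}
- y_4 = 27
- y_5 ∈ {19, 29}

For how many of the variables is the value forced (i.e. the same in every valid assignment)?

y_4's domain is down to {27}, so y_4 = 27. Eliminate 27 elsewhere: y_2.
The 4 still-open variables draw from only 4 values {12, 16, 19, 29}, so each is used; only y_3 can be 16, hence y_3 = 16.
Among the 3 still-open variables, 29 fits only y_5 (and all 3 values in {12, 19, 29} must be used), so y_5 = 29.
Determined: y_3=16, y_4=27, y_5=29. The other variables each still have more than one consistent value. That makes 3.

3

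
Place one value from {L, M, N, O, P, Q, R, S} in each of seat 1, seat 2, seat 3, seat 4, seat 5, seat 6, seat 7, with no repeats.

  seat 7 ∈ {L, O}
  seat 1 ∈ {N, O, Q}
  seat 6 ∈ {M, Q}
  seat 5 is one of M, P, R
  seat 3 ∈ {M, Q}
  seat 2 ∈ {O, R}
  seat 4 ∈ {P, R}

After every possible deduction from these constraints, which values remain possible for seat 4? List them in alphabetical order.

The 7 variables together cover exactly {L, M, N, O, P, Q, R} — 7 values for 7 variables — and L appears only in seat 7's list, so seat 7 = L.
Among the 6 still-open variables, N fits only seat 1 (and all 6 values in {M, N, O, P, Q, R} must be used), so seat 1 = N.
The 5 still-open variables draw from only 5 values {M, O, P, Q, R}, so each is used; only seat 2 can be O, hence seat 2 = O.
seat 3 and seat 6 share exactly the 2 values {M, Q}; by pigeonhole those values go to them, so strike M, Q from seat 5.
No further eliminations apply; seat 4 can still be any of P, R.

P, R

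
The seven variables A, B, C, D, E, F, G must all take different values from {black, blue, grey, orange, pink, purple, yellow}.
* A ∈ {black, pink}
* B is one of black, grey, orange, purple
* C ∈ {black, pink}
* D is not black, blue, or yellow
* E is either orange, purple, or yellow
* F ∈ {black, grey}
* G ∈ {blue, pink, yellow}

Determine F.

grey

The 7 variables together cover exactly {black, blue, grey, orange, pink, purple, yellow} — 7 values for 7 variables — and blue appears only in G's list, so G = blue.
Among the 6 still-open variables, yellow fits only E (and all 6 values in {black, grey, orange, pink, purple, yellow} must be used), so E = yellow.
A and C share exactly the 2 values {black, pink}; by pigeonhole those values go to them, so strike black, pink from B, D, F.
So F = grey.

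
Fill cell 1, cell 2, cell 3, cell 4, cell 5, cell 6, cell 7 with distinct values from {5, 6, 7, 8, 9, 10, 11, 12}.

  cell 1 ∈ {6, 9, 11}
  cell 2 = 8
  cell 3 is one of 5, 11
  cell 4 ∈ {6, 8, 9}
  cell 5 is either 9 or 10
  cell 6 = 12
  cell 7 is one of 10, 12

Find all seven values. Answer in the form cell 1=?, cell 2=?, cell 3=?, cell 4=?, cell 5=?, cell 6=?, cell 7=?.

cell 1=11, cell 2=8, cell 3=5, cell 4=6, cell 5=9, cell 6=12, cell 7=10

cell 2 has just one choice, so cell 2 = 8. Eliminate 8 elsewhere: cell 4.
That leaves cell 6 = 12. Strike 12 from cell 7.
That leaves cell 7 = 10. Remove 10 from cell 5.
cell 5 has just one choice, so cell 5 = 9. Remove 9 from cell 1, cell 4.
cell 4 must be 6 (only option left). So cell 1 can't be 6.
That leaves cell 1 = 11. Strike 11 from cell 3.
cell 3 has just one choice, so cell 3 = 5.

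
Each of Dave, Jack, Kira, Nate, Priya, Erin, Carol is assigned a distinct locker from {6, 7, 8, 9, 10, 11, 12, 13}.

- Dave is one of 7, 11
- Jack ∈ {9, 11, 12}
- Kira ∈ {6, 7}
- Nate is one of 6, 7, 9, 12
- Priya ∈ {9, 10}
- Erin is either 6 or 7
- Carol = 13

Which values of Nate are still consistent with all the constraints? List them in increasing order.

9, 12

Carol's domain is down to {13}, so Carol = 13.
The 6 still-open variables draw from only 6 values {6, 7, 9, 10, 11, 12}, so each is used; only Priya can be 10, hence Priya = 10.
Kira and Erin share exactly the 2 values {6, 7}; by pigeonhole those values go to them, so strike 6, 7 from Dave, Nate.
Dave has just one choice, so Dave = 11. Remove 11 from Jack.
No further eliminations apply; Nate can still be any of 9, 12.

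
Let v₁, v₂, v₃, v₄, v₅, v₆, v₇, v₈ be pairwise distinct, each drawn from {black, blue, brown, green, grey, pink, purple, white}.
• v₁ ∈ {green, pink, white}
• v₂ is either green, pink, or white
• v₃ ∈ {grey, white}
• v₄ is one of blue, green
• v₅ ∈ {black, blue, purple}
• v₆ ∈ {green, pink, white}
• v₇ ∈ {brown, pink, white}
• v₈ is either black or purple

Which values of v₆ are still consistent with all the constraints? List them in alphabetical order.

green, pink, white

The 8 variables together cover exactly {black, blue, brown, green, grey, pink, purple, white} — 8 values for 8 variables — and brown appears only in v₇'s list, so v₇ = brown.
The 7 still-open variables draw from only 7 values {black, blue, green, grey, pink, purple, white}, so each is used; only v₃ can be grey, hence v₃ = grey.
v₁, v₂, v₆ share exactly the 3 values {green, pink, white}; by pigeonhole those values go to them, so strike green, pink, white from v₄.
v₄ has just one choice, so v₄ = blue. Remove blue from v₅.
No further eliminations apply; v₆ can still be any of green, pink, white.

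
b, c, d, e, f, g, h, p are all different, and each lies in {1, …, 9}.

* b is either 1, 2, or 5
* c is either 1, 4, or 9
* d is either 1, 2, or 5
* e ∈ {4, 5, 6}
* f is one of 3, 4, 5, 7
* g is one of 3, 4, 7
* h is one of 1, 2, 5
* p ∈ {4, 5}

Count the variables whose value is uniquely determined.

3

The 8 variables draw from only 8 values {1, 2, 3, 4, 5, 6, 7, 9}, so each is used; only e can be 6, hence e = 6.
Among the 7 still-open variables, 9 fits only c (and all 7 values in {1, 2, 3, 4, 5, 7, 9} must be used), so c = 9.
b, d, h between them cover only {1, 2, 5} — a naked triple. Remove those values from f, p.
p must be 4 (only option left). So f, g can't be 4.
Determined: c=9, e=6, p=4. The other variables each still have more than one consistent value. That makes 3.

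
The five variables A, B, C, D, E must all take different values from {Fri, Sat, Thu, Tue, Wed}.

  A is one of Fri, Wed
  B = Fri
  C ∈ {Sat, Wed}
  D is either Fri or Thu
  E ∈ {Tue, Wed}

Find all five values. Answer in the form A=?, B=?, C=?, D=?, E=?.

A=Wed, B=Fri, C=Sat, D=Thu, E=Tue

B must be Fri (only option left). Eliminate Fri elsewhere: A, D.
D must be Thu (only option left).
A must be Wed (only option left). Eliminate Wed elsewhere: C, E.
C must be Sat (only option left).
That leaves E = Tue.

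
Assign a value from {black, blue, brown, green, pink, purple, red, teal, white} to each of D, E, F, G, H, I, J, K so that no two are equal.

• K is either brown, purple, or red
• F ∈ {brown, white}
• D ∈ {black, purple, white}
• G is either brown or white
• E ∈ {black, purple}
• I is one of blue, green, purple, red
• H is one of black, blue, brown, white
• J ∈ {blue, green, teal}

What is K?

The 8 variables together cover exactly {black, blue, brown, green, purple, red, teal, white} — 8 values for 8 variables — and teal appears only in J's list, so J = teal.
The 7 still-open variables together cover exactly {black, blue, brown, green, purple, red, white} — 7 values for 7 variables — and green appears only in I's list, so I = green.
The 6 still-open variables draw from only 6 values {black, blue, brown, purple, red, white}, so each is used; only H can be blue, hence H = blue.
The 5 still-open variables draw from only 5 values {black, brown, purple, red, white}, so each is used; only K can be red, hence K = red.

red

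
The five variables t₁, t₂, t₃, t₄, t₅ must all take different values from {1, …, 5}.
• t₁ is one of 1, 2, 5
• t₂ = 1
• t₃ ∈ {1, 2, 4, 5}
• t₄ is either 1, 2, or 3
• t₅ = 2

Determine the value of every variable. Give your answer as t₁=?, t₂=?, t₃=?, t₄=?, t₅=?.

t₂ must be 1 (only option left). Remove 1 from t₁, t₃, t₄.
t₅ must be 2 (only option left). Strike 2 from t₁, t₃, t₄.
t₁ must be 5 (only option left). Remove 5 from t₃.
t₃ has just one choice, so t₃ = 4.
t₄'s domain is down to {3}, so t₄ = 3.

t₁=5, t₂=1, t₃=4, t₄=3, t₅=2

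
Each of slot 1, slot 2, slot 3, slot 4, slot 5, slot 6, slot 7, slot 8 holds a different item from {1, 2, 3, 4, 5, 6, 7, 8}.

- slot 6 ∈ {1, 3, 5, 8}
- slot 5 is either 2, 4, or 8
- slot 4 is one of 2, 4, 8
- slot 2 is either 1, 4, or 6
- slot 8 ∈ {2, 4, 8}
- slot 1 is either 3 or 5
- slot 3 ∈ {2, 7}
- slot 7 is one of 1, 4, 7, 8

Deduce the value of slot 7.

The 8 variables together cover exactly {1, 2, 3, 4, 5, 6, 7, 8} — 8 values for 8 variables — and 6 appears only in slot 2's list, so slot 2 = 6.
slot 4, slot 5, slot 8 between them cover only {2, 4, 8} — a naked triple. Remove those values from slot 3, slot 6, slot 7.
slot 3 has just one choice, so slot 3 = 7. So slot 7 can't be 7.
So slot 7 = 1.

1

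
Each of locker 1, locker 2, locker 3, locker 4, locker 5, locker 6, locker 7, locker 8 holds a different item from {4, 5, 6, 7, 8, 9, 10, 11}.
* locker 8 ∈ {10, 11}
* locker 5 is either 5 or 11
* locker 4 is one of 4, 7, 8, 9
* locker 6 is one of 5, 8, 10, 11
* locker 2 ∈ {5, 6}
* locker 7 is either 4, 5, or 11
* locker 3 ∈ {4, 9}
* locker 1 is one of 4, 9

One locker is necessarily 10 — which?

locker 8

The 8 variables together cover exactly {4, 5, 6, 7, 8, 9, 10, 11} — 8 values for 8 variables — and 6 appears only in locker 2's list, so locker 2 = 6.
The 7 still-open variables together cover exactly {4, 5, 7, 8, 9, 10, 11} — 7 values for 7 variables — and 7 appears only in locker 4's list, so locker 4 = 7.
The 6 still-open variables draw from only 6 values {4, 5, 8, 9, 10, 11}, so each is used; only locker 6 can be 8, hence locker 6 = 8.
Among the 5 still-open variables, 10 fits only locker 8 (and all 5 values in {4, 5, 9, 10, 11} must be used), so locker 8 = 10.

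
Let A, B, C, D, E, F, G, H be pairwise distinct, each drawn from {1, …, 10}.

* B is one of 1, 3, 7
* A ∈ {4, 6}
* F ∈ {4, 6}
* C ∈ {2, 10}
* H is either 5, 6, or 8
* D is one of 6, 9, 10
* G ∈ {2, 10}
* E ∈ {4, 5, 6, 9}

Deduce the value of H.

8

A and F between them cover only {4, 6} — a naked pair. Remove those values from D, E, H.
The 2 variables C and G are confined to {2, 10}, which locks those values in; drop them from D.
D has just one choice, so D = 9. Remove 9 from E.
That leaves E = 5. Strike 5 from H.
So H = 8.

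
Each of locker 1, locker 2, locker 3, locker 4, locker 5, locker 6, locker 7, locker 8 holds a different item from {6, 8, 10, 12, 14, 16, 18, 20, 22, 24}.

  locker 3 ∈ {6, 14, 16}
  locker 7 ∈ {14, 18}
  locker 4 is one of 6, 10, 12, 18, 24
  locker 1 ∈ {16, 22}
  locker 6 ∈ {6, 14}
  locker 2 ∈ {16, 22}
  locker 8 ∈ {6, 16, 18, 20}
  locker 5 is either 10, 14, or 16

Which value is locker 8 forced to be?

The 2 variables locker 1 and locker 2 are confined to {16, 22}, which locks those values in; drop them from locker 3, locker 5, locker 8.
locker 3 and locker 6 between them cover only {6, 14} — a naked pair. Remove those values from locker 4, locker 5, locker 7, locker 8.
locker 5 has just one choice, so locker 5 = 10. Strike 10 from locker 4.
locker 7's domain is down to {18}, so locker 7 = 18. Strike 18 from locker 4, locker 8.
So locker 8 = 20.

20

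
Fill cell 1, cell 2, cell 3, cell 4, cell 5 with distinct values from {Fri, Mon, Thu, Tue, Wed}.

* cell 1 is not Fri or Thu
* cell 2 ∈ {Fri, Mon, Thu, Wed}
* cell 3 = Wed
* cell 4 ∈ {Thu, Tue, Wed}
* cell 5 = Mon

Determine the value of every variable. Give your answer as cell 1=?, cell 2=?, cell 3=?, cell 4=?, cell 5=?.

cell 1=Tue, cell 2=Fri, cell 3=Wed, cell 4=Thu, cell 5=Mon

cell 3's domain is down to {Wed}, so cell 3 = Wed. So cell 1, cell 2, cell 4 can't be Wed.
cell 5's domain is down to {Mon}, so cell 5 = Mon. So cell 1, cell 2 can't be Mon.
That leaves cell 1 = Tue. So cell 4 can't be Tue.
cell 4's domain is down to {Thu}, so cell 4 = Thu. Remove Thu from cell 2.
cell 2's domain is down to {Fri}, so cell 2 = Fri.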